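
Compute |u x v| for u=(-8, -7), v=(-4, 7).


|u x v| = |(-8)*7 - (-7)*(-4)|
= |(-56) - 28| = 84

84


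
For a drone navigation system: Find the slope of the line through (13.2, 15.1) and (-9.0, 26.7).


slope = (y2-y1)/(x2-x1) = (26.7-15.1)/((-9)-13.2) = 11.6/(-22.2) = -0.5225

-0.5225


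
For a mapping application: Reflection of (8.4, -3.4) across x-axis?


Reflection over x-axis: (x,y) -> (x,-y)
(8.4, -3.4) -> (8.4, 3.4)

(8.4, 3.4)


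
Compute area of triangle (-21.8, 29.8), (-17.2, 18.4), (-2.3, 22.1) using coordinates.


Area = |x_A(y_B-y_C) + x_B(y_C-y_A) + x_C(y_A-y_B)|/2
= |80.66 + 132.44 + (-26.22)|/2
= 186.88/2 = 93.44

93.44


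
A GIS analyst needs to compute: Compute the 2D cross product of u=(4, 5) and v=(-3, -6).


u x v = u_x*v_y - u_y*v_x = 4*(-6) - 5*(-3)
= (-24) - (-15) = -9

-9


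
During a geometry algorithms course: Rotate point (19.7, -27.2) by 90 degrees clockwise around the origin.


90° CW: (x,y) -> (y, -x)
(19.7,-27.2) -> (-27.2, -19.7)

(-27.2, -19.7)


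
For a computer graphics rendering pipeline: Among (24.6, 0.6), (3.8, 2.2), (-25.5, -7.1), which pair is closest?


d(P0,P1) = 20.8614, d(P0,P2) = 50.6883, d(P1,P2) = 30.7405
Closest: P0 and P1

Closest pair: (24.6, 0.6) and (3.8, 2.2), distance = 20.8614


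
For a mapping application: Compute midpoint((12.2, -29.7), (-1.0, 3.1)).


M = ((12.2+(-1))/2, ((-29.7)+3.1)/2)
= (5.6, -13.3)

(5.6, -13.3)


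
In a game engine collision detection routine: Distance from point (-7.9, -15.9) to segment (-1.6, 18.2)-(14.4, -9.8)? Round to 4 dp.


Project P onto AB: t = 0.8212 (clamped to [0,1])
Closest point on segment: (11.5385, -4.7923)
Distance: 22.3883

22.3883


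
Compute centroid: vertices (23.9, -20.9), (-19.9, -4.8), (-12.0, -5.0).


Centroid = ((x_A+x_B+x_C)/3, (y_A+y_B+y_C)/3)
= ((23.9+(-19.9)+(-12))/3, ((-20.9)+(-4.8)+(-5))/3)
= (-2.6667, -10.2333)

(-2.6667, -10.2333)


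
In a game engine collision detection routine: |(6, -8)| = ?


|u| = sqrt(6^2 + (-8)^2) = sqrt(100) = 10

10


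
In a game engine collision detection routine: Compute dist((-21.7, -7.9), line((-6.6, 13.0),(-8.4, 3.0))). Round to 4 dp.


|cross product| = 113.38
|line direction| = sqrt(103.24) = 10.1607
Distance = 113.38/sqrt(103.24) = 11.1587

11.1587


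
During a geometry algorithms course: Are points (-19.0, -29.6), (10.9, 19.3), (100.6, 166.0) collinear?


Cross product: (10.9-(-19))*(166-(-29.6)) - (19.3-(-29.6))*(100.6-(-19))
= 0

Yes, collinear


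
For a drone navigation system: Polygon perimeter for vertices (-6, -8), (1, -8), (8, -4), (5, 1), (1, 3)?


Sides: (-6, -8)->(1, -8): sqrt(49) = 7, (1, -8)->(8, -4): sqrt(65) = 8.062258, (8, -4)->(5, 1): sqrt(34) = 5.830952, (5, 1)->(1, 3): sqrt(20) = 4.472136, (1, 3)->(-6, -8): sqrt(170) = 13.038405
Sum = 38.403751
Perimeter = 38.4038

38.4038


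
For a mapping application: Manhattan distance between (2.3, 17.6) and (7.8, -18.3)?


|2.3-7.8| + |17.6-(-18.3)| = 5.5 + 35.9 = 41.4

41.4


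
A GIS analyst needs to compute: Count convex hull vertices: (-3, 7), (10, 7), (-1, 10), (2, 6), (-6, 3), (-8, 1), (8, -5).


Convex hull vertices (CCW): (-8, 1), (8, -5), (10, 7), (-1, 10)
Count = 4

4


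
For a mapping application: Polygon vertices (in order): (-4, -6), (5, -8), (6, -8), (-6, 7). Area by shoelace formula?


Shoelace sum: ((-4)*(-8) - 5*(-6)) + (5*(-8) - 6*(-8)) + (6*7 - (-6)*(-8)) + ((-6)*(-6) - (-4)*7)
= 128
Area = |128|/2 = 64

64


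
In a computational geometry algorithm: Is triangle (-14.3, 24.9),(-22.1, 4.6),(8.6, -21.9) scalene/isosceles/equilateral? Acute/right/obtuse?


Side lengths squared: AB^2=472.93, BC^2=1644.74, CA^2=2714.65
Sorted: [472.93, 1644.74, 2714.65]
By sides: Scalene, By angles: Obtuse

Scalene, Obtuse


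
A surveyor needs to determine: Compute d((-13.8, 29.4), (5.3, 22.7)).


dx=19.1, dy=-6.7
d^2 = 19.1^2 + (-6.7)^2 = 409.7
d = sqrt(409.7) = 20.241

20.241


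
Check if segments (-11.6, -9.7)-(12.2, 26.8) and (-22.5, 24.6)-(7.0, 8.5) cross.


Cross products: d1=-836.36, d2=623.57, d3=1214.19, d4=-245.74
d1*d2 < 0 and d3*d4 < 0? yes

Yes, they intersect


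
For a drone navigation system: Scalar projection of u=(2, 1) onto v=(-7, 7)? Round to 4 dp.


u.v = -7, |v| = sqrt(98) = 9.8995
Scalar projection = u.v / |v| = -7 / sqrt(98) = -0.7071

-0.7071


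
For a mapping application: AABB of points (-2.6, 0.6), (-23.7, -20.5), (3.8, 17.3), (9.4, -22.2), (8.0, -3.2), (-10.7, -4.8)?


x range: [-23.7, 9.4]
y range: [-22.2, 17.3]
Bounding box: (-23.7,-22.2) to (9.4,17.3)

(-23.7,-22.2) to (9.4,17.3)


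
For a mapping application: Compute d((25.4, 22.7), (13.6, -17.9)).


dx=-11.8, dy=-40.6
d^2 = (-11.8)^2 + (-40.6)^2 = 1787.6
d = sqrt(1787.6) = 42.28

42.28


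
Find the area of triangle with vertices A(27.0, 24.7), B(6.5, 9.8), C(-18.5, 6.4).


Area = |x_A(y_B-y_C) + x_B(y_C-y_A) + x_C(y_A-y_B)|/2
= |91.8 + (-118.95) + (-275.65)|/2
= 302.8/2 = 151.4

151.4


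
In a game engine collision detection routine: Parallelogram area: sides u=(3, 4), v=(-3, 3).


|u x v| = |3*3 - 4*(-3)|
= |9 - (-12)| = 21

21


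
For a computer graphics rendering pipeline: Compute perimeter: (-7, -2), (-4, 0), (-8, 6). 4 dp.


Sides: (-7, -2)->(-4, 0): sqrt(13) = 3.605551, (-4, 0)->(-8, 6): sqrt(52) = 7.211103, (-8, 6)->(-7, -2): sqrt(65) = 8.062258
Sum = 18.878912
Perimeter = 18.8789

18.8789


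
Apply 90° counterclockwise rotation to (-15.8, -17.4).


90° CCW: (x,y) -> (-y, x)
(-15.8,-17.4) -> (17.4, -15.8)

(17.4, -15.8)


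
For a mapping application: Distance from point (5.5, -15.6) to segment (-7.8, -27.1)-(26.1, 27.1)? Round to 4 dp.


Project P onto AB: t = 0.2628 (clamped to [0,1])
Closest point on segment: (1.1101, -12.8543)
Distance: 5.1778

5.1778


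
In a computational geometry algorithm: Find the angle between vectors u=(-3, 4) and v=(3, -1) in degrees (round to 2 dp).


u.v = -13, |u| = sqrt(25) = 5, |v| = sqrt(10) = 3.1623
cos(theta) = u.v/(|u||v|) = -13/sqrt(250) = -0.822192
theta = acos(-0.822192) = 145.3 degrees

145.3 degrees


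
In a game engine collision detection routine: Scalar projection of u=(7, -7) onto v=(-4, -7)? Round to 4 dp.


u.v = 21, |v| = sqrt(65) = 8.0623
Scalar projection = u.v / |v| = 21 / sqrt(65) = 2.6047

2.6047


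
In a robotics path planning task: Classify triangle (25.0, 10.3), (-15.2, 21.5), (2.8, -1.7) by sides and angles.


Side lengths squared: AB^2=1741.48, BC^2=862.24, CA^2=636.84
Sorted: [636.84, 862.24, 1741.48]
By sides: Scalene, By angles: Obtuse

Scalene, Obtuse


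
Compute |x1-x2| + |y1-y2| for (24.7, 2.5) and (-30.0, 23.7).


|24.7-(-30)| + |2.5-23.7| = 54.7 + 21.2 = 75.9

75.9


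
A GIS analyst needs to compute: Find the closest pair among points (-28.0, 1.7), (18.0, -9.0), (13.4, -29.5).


d(P0,P1) = 47.2281, d(P0,P2) = 51.8401, d(P1,P2) = 21.0098
Closest: P1 and P2

Closest pair: (18.0, -9.0) and (13.4, -29.5), distance = 21.0098


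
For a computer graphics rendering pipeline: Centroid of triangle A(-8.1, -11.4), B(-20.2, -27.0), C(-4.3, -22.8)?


Centroid = ((x_A+x_B+x_C)/3, (y_A+y_B+y_C)/3)
= (((-8.1)+(-20.2)+(-4.3))/3, ((-11.4)+(-27)+(-22.8))/3)
= (-10.8667, -20.4)

(-10.8667, -20.4)


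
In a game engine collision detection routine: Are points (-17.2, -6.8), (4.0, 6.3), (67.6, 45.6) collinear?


Cross product: (4-(-17.2))*(45.6-(-6.8)) - (6.3-(-6.8))*(67.6-(-17.2))
= 0

Yes, collinear


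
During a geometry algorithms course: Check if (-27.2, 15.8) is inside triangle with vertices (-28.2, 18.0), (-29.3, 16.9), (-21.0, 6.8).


Cross products: AB x AP = 3.52, BC x BP = 12.08, CA x CP = 4.64
All same sign? yes

Yes, inside


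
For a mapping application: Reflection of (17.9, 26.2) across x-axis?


Reflection over x-axis: (x,y) -> (x,-y)
(17.9, 26.2) -> (17.9, -26.2)

(17.9, -26.2)


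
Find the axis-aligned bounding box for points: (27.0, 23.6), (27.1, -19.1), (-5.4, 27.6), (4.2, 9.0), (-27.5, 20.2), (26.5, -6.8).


x range: [-27.5, 27.1]
y range: [-19.1, 27.6]
Bounding box: (-27.5,-19.1) to (27.1,27.6)

(-27.5,-19.1) to (27.1,27.6)


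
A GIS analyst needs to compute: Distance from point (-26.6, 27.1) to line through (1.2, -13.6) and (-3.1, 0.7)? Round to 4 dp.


|cross product| = 222.53
|line direction| = sqrt(222.98) = 14.9325
Distance = 222.53/sqrt(222.98) = 14.9024

14.9024


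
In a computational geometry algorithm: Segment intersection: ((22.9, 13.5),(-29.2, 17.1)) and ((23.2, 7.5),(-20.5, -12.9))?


Cross products: d1=-268.32, d2=-1488.48, d3=311.52, d4=1531.68
d1*d2 < 0 and d3*d4 < 0? no

No, they don't intersect


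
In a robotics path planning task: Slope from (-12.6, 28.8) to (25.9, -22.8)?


slope = (y2-y1)/(x2-x1) = ((-22.8)-28.8)/(25.9-(-12.6)) = (-51.6)/38.5 = -1.3403

-1.3403


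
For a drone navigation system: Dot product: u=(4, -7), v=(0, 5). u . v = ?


u . v = u_x*v_x + u_y*v_y = 4*0 + (-7)*5
= 0 + (-35) = -35

-35


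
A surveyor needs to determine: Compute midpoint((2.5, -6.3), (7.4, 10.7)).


M = ((2.5+7.4)/2, ((-6.3)+10.7)/2)
= (4.95, 2.2)

(4.95, 2.2)


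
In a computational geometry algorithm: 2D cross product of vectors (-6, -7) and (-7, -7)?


u x v = u_x*v_y - u_y*v_x = (-6)*(-7) - (-7)*(-7)
= 42 - 49 = -7

-7


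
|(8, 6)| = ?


|u| = sqrt(8^2 + 6^2) = sqrt(100) = 10

10


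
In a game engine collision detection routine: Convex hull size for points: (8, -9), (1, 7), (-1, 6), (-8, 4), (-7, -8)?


Convex hull vertices (CCW): (-8, 4), (-7, -8), (8, -9), (1, 7)
Count = 4

4


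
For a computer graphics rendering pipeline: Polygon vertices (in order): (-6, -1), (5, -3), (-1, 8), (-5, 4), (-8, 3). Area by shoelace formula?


Shoelace sum: ((-6)*(-3) - 5*(-1)) + (5*8 - (-1)*(-3)) + ((-1)*4 - (-5)*8) + ((-5)*3 - (-8)*4) + ((-8)*(-1) - (-6)*3)
= 139
Area = |139|/2 = 69.5

69.5


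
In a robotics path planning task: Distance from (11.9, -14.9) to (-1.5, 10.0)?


dx=-13.4, dy=24.9
d^2 = (-13.4)^2 + 24.9^2 = 799.57
d = sqrt(799.57) = 28.2767

28.2767


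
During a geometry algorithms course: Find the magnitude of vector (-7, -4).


|u| = sqrt((-7)^2 + (-4)^2) = sqrt(65) = 8.0623

8.0623


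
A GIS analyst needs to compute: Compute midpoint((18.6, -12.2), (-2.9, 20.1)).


M = ((18.6+(-2.9))/2, ((-12.2)+20.1)/2)
= (7.85, 3.95)

(7.85, 3.95)


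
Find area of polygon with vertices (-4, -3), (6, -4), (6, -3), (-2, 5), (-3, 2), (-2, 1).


Shoelace sum: ((-4)*(-4) - 6*(-3)) + (6*(-3) - 6*(-4)) + (6*5 - (-2)*(-3)) + ((-2)*2 - (-3)*5) + ((-3)*1 - (-2)*2) + ((-2)*(-3) - (-4)*1)
= 86
Area = |86|/2 = 43

43


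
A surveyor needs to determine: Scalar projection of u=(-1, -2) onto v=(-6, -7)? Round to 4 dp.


u.v = 20, |v| = sqrt(85) = 9.2195
Scalar projection = u.v / |v| = 20 / sqrt(85) = 2.1693

2.1693


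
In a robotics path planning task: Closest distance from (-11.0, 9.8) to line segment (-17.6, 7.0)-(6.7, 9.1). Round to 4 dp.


Project P onto AB: t = 0.2795 (clamped to [0,1])
Closest point on segment: (-10.8087, 7.5869)
Distance: 2.2214

2.2214


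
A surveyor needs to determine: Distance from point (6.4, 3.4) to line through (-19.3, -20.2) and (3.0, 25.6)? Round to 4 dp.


|cross product| = 650.78
|line direction| = sqrt(2594.93) = 50.9405
Distance = 650.78/sqrt(2594.93) = 12.7753

12.7753


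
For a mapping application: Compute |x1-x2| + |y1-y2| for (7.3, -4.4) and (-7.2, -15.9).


|7.3-(-7.2)| + |(-4.4)-(-15.9)| = 14.5 + 11.5 = 26

26


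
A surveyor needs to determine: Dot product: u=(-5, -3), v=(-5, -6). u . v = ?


u . v = u_x*v_x + u_y*v_y = (-5)*(-5) + (-3)*(-6)
= 25 + 18 = 43

43


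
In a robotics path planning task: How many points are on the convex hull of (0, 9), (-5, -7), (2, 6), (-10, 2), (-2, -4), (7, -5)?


Convex hull vertices (CCW): (-10, 2), (-5, -7), (7, -5), (2, 6), (0, 9)
Count = 5

5


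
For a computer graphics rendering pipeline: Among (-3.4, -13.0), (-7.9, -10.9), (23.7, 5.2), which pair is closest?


d(P0,P1) = 4.9659, d(P0,P2) = 32.6443, d(P1,P2) = 35.4651
Closest: P0 and P1

Closest pair: (-3.4, -13.0) and (-7.9, -10.9), distance = 4.9659


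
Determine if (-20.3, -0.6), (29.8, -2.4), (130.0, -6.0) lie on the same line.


Cross product: (29.8-(-20.3))*((-6)-(-0.6)) - ((-2.4)-(-0.6))*(130-(-20.3))
= 0

Yes, collinear


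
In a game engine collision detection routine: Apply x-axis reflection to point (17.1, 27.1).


Reflection over x-axis: (x,y) -> (x,-y)
(17.1, 27.1) -> (17.1, -27.1)

(17.1, -27.1)


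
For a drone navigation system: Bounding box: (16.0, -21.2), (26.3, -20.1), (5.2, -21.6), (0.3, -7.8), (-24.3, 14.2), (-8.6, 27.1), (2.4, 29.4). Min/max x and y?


x range: [-24.3, 26.3]
y range: [-21.6, 29.4]
Bounding box: (-24.3,-21.6) to (26.3,29.4)

(-24.3,-21.6) to (26.3,29.4)


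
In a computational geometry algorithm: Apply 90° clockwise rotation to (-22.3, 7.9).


90° CW: (x,y) -> (y, -x)
(-22.3,7.9) -> (7.9, 22.3)

(7.9, 22.3)


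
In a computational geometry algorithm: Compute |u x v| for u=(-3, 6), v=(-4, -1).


|u x v| = |(-3)*(-1) - 6*(-4)|
= |3 - (-24)| = 27

27


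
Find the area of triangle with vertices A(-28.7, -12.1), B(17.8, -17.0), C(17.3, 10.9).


Area = |x_A(y_B-y_C) + x_B(y_C-y_A) + x_C(y_A-y_B)|/2
= |800.73 + 409.4 + 84.77|/2
= 1294.9/2 = 647.45

647.45


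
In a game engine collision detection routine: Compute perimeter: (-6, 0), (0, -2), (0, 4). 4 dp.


Sides: (-6, 0)->(0, -2): sqrt(40) = 6.324555, (0, -2)->(0, 4): sqrt(36) = 6, (0, 4)->(-6, 0): sqrt(52) = 7.211103
Sum = 19.535658
Perimeter = 19.5357

19.5357


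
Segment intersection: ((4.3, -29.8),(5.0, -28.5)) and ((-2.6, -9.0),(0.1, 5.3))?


Cross products: d1=-154.83, d2=-161.33, d3=23.53, d4=30.03
d1*d2 < 0 and d3*d4 < 0? no

No, they don't intersect


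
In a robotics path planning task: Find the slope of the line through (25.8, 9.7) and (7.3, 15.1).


slope = (y2-y1)/(x2-x1) = (15.1-9.7)/(7.3-25.8) = 5.4/(-18.5) = -0.2919

-0.2919


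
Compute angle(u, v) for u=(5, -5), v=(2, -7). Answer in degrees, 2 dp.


u.v = 45, |u| = sqrt(50) = 7.0711, |v| = sqrt(53) = 7.2801
cos(theta) = u.v/(|u||v|) = 45/sqrt(2650) = 0.874157
theta = acos(0.874157) = 29.05 degrees

29.05 degrees


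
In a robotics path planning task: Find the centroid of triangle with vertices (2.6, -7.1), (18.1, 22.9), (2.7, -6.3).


Centroid = ((x_A+x_B+x_C)/3, (y_A+y_B+y_C)/3)
= ((2.6+18.1+2.7)/3, ((-7.1)+22.9+(-6.3))/3)
= (7.8, 3.1667)

(7.8, 3.1667)


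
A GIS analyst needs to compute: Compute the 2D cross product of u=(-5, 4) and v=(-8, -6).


u x v = u_x*v_y - u_y*v_x = (-5)*(-6) - 4*(-8)
= 30 - (-32) = 62

62


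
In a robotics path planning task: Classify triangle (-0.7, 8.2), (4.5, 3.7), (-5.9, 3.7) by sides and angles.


Side lengths squared: AB^2=47.29, BC^2=108.16, CA^2=47.29
Sorted: [47.29, 47.29, 108.16]
By sides: Isosceles, By angles: Obtuse

Isosceles, Obtuse


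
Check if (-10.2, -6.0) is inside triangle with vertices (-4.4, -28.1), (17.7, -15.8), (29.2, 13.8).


Cross products: AB x AP = 559.75, BC x BP = 938.54, CA x CP = -985.58
All same sign? no

No, outside


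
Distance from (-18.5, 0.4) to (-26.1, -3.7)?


dx=-7.6, dy=-4.1
d^2 = (-7.6)^2 + (-4.1)^2 = 74.57
d = sqrt(74.57) = 8.6354

8.6354


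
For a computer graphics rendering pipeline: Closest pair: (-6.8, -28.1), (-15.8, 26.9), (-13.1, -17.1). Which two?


d(P0,P1) = 55.7315, d(P0,P2) = 12.6764, d(P1,P2) = 44.0828
Closest: P0 and P2

Closest pair: (-6.8, -28.1) and (-13.1, -17.1), distance = 12.6764


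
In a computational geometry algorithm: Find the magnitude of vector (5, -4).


|u| = sqrt(5^2 + (-4)^2) = sqrt(41) = 6.4031

6.4031


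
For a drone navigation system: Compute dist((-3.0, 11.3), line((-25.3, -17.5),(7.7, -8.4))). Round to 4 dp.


|cross product| = 747.47
|line direction| = sqrt(1171.81) = 34.2317
Distance = 747.47/sqrt(1171.81) = 21.8356

21.8356


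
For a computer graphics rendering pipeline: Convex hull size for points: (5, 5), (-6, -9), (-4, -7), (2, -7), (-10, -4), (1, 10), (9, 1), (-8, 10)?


Convex hull vertices (CCW): (-10, -4), (-6, -9), (2, -7), (9, 1), (1, 10), (-8, 10)
Count = 6

6


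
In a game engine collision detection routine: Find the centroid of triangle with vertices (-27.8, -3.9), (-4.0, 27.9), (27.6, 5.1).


Centroid = ((x_A+x_B+x_C)/3, (y_A+y_B+y_C)/3)
= (((-27.8)+(-4)+27.6)/3, ((-3.9)+27.9+5.1)/3)
= (-1.4, 9.7)

(-1.4, 9.7)


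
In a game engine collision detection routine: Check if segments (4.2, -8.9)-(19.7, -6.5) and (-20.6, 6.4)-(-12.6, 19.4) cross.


Cross products: d1=-444.8, d2=-627.1, d3=296.67, d4=478.97
d1*d2 < 0 and d3*d4 < 0? no

No, they don't intersect


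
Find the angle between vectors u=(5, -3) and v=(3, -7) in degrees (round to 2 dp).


u.v = 36, |u| = sqrt(34) = 5.831, |v| = sqrt(58) = 7.6158
cos(theta) = u.v/(|u||v|) = 36/sqrt(1972) = 0.810679
theta = acos(0.810679) = 35.84 degrees

35.84 degrees


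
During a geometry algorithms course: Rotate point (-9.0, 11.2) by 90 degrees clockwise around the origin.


90° CW: (x,y) -> (y, -x)
(-9,11.2) -> (11.2, 9)

(11.2, 9)


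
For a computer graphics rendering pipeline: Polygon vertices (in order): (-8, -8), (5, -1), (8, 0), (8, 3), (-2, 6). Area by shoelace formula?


Shoelace sum: ((-8)*(-1) - 5*(-8)) + (5*0 - 8*(-1)) + (8*3 - 8*0) + (8*6 - (-2)*3) + ((-2)*(-8) - (-8)*6)
= 198
Area = |198|/2 = 99

99


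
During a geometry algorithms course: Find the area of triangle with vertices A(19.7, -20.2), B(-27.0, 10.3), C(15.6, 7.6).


Area = |x_A(y_B-y_C) + x_B(y_C-y_A) + x_C(y_A-y_B)|/2
= |53.19 + (-750.6) + (-475.8)|/2
= 1173.21/2 = 586.605

586.605


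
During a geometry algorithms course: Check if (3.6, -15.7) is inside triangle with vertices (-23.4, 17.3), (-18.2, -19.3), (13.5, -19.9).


Cross products: AB x AP = 816.6, BC x BP = 127.2, CA x CP = 213.3
All same sign? yes

Yes, inside


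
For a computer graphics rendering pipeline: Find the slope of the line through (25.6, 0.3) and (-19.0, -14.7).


slope = (y2-y1)/(x2-x1) = ((-14.7)-0.3)/((-19)-25.6) = (-15)/(-44.6) = 0.3363

0.3363


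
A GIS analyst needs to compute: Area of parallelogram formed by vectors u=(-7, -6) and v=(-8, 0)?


|u x v| = |(-7)*0 - (-6)*(-8)|
= |0 - 48| = 48

48


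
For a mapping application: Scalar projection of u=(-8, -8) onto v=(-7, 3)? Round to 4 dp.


u.v = 32, |v| = sqrt(58) = 7.6158
Scalar projection = u.v / |v| = 32 / sqrt(58) = 4.2018

4.2018


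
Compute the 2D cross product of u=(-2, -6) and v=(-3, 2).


u x v = u_x*v_y - u_y*v_x = (-2)*2 - (-6)*(-3)
= (-4) - 18 = -22

-22


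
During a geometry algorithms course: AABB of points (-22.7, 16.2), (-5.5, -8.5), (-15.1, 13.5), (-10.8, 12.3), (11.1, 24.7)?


x range: [-22.7, 11.1]
y range: [-8.5, 24.7]
Bounding box: (-22.7,-8.5) to (11.1,24.7)

(-22.7,-8.5) to (11.1,24.7)


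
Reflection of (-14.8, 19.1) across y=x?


Reflection over y=x: (x,y) -> (y,x)
(-14.8, 19.1) -> (19.1, -14.8)

(19.1, -14.8)


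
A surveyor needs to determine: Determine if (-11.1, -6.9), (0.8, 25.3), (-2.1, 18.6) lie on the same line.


Cross product: (0.8-(-11.1))*(18.6-(-6.9)) - (25.3-(-6.9))*((-2.1)-(-11.1))
= 13.65

No, not collinear


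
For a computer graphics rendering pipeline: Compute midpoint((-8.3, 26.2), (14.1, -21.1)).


M = (((-8.3)+14.1)/2, (26.2+(-21.1))/2)
= (2.9, 2.55)

(2.9, 2.55)


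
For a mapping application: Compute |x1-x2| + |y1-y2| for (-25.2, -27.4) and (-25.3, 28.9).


|(-25.2)-(-25.3)| + |(-27.4)-28.9| = 0.1 + 56.3 = 56.4

56.4


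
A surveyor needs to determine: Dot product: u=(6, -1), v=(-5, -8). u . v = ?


u . v = u_x*v_x + u_y*v_y = 6*(-5) + (-1)*(-8)
= (-30) + 8 = -22

-22


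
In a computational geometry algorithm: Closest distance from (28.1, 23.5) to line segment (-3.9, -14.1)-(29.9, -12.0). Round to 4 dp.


Project P onto AB: t = 1 (clamped to [0,1])
Closest point on segment: (29.9, -12)
Distance: 35.5456

35.5456


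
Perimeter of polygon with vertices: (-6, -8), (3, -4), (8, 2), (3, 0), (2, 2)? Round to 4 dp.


Sides: (-6, -8)->(3, -4): sqrt(97) = 9.848858, (3, -4)->(8, 2): sqrt(61) = 7.81025, (8, 2)->(3, 0): sqrt(29) = 5.385165, (3, 0)->(2, 2): sqrt(5) = 2.236068, (2, 2)->(-6, -8): sqrt(164) = 12.806248
Sum = 38.086589
Perimeter = 38.0866

38.0866


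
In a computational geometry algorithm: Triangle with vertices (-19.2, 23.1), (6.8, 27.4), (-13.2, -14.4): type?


Side lengths squared: AB^2=694.49, BC^2=2147.24, CA^2=1442.25
Sorted: [694.49, 1442.25, 2147.24]
By sides: Scalene, By angles: Obtuse

Scalene, Obtuse


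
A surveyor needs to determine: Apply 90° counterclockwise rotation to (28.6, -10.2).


90° CCW: (x,y) -> (-y, x)
(28.6,-10.2) -> (10.2, 28.6)

(10.2, 28.6)


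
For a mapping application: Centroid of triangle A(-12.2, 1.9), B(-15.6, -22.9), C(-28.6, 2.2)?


Centroid = ((x_A+x_B+x_C)/3, (y_A+y_B+y_C)/3)
= (((-12.2)+(-15.6)+(-28.6))/3, (1.9+(-22.9)+2.2)/3)
= (-18.8, -6.2667)

(-18.8, -6.2667)


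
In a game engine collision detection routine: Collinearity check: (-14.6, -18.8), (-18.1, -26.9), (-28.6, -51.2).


Cross product: ((-18.1)-(-14.6))*((-51.2)-(-18.8)) - ((-26.9)-(-18.8))*((-28.6)-(-14.6))
= 0

Yes, collinear


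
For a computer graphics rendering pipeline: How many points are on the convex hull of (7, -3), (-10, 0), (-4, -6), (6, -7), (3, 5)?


Convex hull vertices (CCW): (-10, 0), (-4, -6), (6, -7), (7, -3), (3, 5)
Count = 5

5


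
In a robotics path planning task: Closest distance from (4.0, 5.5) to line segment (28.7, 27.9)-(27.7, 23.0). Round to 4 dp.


Project P onto AB: t = 1 (clamped to [0,1])
Closest point on segment: (27.7, 23)
Distance: 29.4608

29.4608


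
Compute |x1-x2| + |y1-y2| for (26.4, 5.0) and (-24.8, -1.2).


|26.4-(-24.8)| + |5-(-1.2)| = 51.2 + 6.2 = 57.4

57.4


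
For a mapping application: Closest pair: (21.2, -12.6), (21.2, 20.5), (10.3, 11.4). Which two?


d(P0,P1) = 33.1, d(P0,P2) = 26.3592, d(P1,P2) = 14.1993
Closest: P1 and P2

Closest pair: (21.2, 20.5) and (10.3, 11.4), distance = 14.1993


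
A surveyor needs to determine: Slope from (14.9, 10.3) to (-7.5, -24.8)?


slope = (y2-y1)/(x2-x1) = ((-24.8)-10.3)/((-7.5)-14.9) = (-35.1)/(-22.4) = 1.567

1.567


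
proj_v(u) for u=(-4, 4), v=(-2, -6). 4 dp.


u.v = -16, |v| = sqrt(40) = 6.3246
Scalar projection = u.v / |v| = -16 / sqrt(40) = -2.5298

-2.5298


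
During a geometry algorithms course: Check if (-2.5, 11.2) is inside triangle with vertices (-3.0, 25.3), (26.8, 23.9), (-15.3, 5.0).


Cross products: AB x AP = -419.48, BC x BP = -19.1, CA x CP = -183.58
All same sign? yes

Yes, inside


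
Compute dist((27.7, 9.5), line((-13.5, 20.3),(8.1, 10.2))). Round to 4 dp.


|cross product| = 182.84
|line direction| = sqrt(568.57) = 23.8447
Distance = 182.84/sqrt(568.57) = 7.6679

7.6679


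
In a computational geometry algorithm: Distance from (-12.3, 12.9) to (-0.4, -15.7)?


dx=11.9, dy=-28.6
d^2 = 11.9^2 + (-28.6)^2 = 959.57
d = sqrt(959.57) = 30.9769

30.9769


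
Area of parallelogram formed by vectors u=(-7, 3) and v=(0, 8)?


|u x v| = |(-7)*8 - 3*0|
= |(-56) - 0| = 56

56


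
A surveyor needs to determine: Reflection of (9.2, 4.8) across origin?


Reflection over origin: (x,y) -> (-x,-y)
(9.2, 4.8) -> (-9.2, -4.8)

(-9.2, -4.8)


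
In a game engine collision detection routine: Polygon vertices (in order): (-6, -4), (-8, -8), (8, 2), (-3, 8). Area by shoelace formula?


Shoelace sum: ((-6)*(-8) - (-8)*(-4)) + ((-8)*2 - 8*(-8)) + (8*8 - (-3)*2) + ((-3)*(-4) - (-6)*8)
= 194
Area = |194|/2 = 97

97


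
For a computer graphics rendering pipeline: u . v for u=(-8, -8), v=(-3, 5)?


u . v = u_x*v_x + u_y*v_y = (-8)*(-3) + (-8)*5
= 24 + (-40) = -16

-16


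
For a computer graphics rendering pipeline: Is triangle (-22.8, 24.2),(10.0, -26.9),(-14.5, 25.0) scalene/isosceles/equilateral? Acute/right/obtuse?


Side lengths squared: AB^2=3687.05, BC^2=3293.86, CA^2=69.53
Sorted: [69.53, 3293.86, 3687.05]
By sides: Scalene, By angles: Obtuse

Scalene, Obtuse


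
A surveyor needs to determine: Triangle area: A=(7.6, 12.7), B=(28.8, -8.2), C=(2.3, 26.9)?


Area = |x_A(y_B-y_C) + x_B(y_C-y_A) + x_C(y_A-y_B)|/2
= |(-266.76) + 408.96 + 48.07|/2
= 190.27/2 = 95.135

95.135


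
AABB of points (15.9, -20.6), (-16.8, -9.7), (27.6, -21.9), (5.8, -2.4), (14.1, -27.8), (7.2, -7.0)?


x range: [-16.8, 27.6]
y range: [-27.8, -2.4]
Bounding box: (-16.8,-27.8) to (27.6,-2.4)

(-16.8,-27.8) to (27.6,-2.4)


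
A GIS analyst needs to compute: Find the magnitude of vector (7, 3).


|u| = sqrt(7^2 + 3^2) = sqrt(58) = 7.6158

7.6158


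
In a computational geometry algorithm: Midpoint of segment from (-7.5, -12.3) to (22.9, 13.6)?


M = (((-7.5)+22.9)/2, ((-12.3)+13.6)/2)
= (7.7, 0.65)

(7.7, 0.65)


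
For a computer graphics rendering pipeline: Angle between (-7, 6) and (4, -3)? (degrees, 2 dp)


u.v = -46, |u| = sqrt(85) = 9.2195, |v| = sqrt(25) = 5
cos(theta) = u.v/(|u||v|) = -46/sqrt(2125) = -0.99788
theta = acos(-0.99788) = 176.27 degrees

176.27 degrees


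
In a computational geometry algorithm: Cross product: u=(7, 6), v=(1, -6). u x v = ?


u x v = u_x*v_y - u_y*v_x = 7*(-6) - 6*1
= (-42) - 6 = -48

-48


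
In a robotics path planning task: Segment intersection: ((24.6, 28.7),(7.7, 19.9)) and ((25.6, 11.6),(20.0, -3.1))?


Cross products: d1=-110.46, d2=-309.61, d3=297.79, d4=496.94
d1*d2 < 0 and d3*d4 < 0? no

No, they don't intersect


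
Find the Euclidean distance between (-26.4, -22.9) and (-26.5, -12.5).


dx=-0.1, dy=10.4
d^2 = (-0.1)^2 + 10.4^2 = 108.17
d = sqrt(108.17) = 10.4005

10.4005


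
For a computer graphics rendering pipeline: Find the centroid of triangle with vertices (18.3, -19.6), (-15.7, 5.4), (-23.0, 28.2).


Centroid = ((x_A+x_B+x_C)/3, (y_A+y_B+y_C)/3)
= ((18.3+(-15.7)+(-23))/3, ((-19.6)+5.4+28.2)/3)
= (-6.8, 4.6667)

(-6.8, 4.6667)


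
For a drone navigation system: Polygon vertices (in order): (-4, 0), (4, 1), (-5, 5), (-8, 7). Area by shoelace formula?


Shoelace sum: ((-4)*1 - 4*0) + (4*5 - (-5)*1) + ((-5)*7 - (-8)*5) + ((-8)*0 - (-4)*7)
= 54
Area = |54|/2 = 27

27


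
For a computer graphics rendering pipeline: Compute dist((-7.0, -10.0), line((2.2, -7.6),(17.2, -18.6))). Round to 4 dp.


|cross product| = 137.2
|line direction| = sqrt(346) = 18.6011
Distance = 137.2/sqrt(346) = 7.3759

7.3759


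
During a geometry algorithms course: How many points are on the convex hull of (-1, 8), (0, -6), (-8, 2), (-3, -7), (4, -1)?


Convex hull vertices (CCW): (-8, 2), (-3, -7), (0, -6), (4, -1), (-1, 8)
Count = 5

5


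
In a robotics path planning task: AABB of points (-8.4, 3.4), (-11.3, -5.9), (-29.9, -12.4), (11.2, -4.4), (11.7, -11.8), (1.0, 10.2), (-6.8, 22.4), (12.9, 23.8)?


x range: [-29.9, 12.9]
y range: [-12.4, 23.8]
Bounding box: (-29.9,-12.4) to (12.9,23.8)

(-29.9,-12.4) to (12.9,23.8)


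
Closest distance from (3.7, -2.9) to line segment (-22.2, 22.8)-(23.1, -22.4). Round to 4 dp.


Project P onto AB: t = 0.5702 (clamped to [0,1])
Closest point on segment: (3.6286, -2.9716)
Distance: 0.1011

0.1011


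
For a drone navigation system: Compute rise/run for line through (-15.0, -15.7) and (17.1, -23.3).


slope = (y2-y1)/(x2-x1) = ((-23.3)-(-15.7))/(17.1-(-15)) = (-7.6)/32.1 = -0.2368

-0.2368


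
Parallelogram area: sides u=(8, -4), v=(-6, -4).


|u x v| = |8*(-4) - (-4)*(-6)|
= |(-32) - 24| = 56

56


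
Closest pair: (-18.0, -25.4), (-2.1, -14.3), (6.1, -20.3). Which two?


d(P0,P1) = 19.3912, d(P0,P2) = 24.6337, d(P1,P2) = 10.1607
Closest: P1 and P2

Closest pair: (-2.1, -14.3) and (6.1, -20.3), distance = 10.1607


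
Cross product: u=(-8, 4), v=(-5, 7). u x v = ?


u x v = u_x*v_y - u_y*v_x = (-8)*7 - 4*(-5)
= (-56) - (-20) = -36

-36


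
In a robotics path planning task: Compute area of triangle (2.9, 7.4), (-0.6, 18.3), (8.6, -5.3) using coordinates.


Area = |x_A(y_B-y_C) + x_B(y_C-y_A) + x_C(y_A-y_B)|/2
= |68.44 + 7.62 + (-93.74)|/2
= 17.68/2 = 8.84

8.84


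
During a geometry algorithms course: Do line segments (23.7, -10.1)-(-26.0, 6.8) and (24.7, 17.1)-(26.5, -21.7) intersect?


Cross products: d1=-87.76, d2=-1985.7, d3=-1368.74, d4=529.2
d1*d2 < 0 and d3*d4 < 0? no

No, they don't intersect


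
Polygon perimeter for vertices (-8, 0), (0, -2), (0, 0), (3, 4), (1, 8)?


Sides: (-8, 0)->(0, -2): sqrt(68) = 8.246211, (0, -2)->(0, 0): sqrt(4) = 2, (0, 0)->(3, 4): sqrt(25) = 5, (3, 4)->(1, 8): sqrt(20) = 4.472136, (1, 8)->(-8, 0): sqrt(145) = 12.041595
Sum = 31.759942
Perimeter = 31.7599

31.7599


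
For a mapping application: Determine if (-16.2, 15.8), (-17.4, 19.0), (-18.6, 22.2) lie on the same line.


Cross product: ((-17.4)-(-16.2))*(22.2-15.8) - (19-15.8)*((-18.6)-(-16.2))
= 0

Yes, collinear


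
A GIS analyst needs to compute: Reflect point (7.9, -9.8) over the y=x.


Reflection over y=x: (x,y) -> (y,x)
(7.9, -9.8) -> (-9.8, 7.9)

(-9.8, 7.9)


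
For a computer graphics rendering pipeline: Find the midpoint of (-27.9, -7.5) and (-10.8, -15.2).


M = (((-27.9)+(-10.8))/2, ((-7.5)+(-15.2))/2)
= (-19.35, -11.35)

(-19.35, -11.35)


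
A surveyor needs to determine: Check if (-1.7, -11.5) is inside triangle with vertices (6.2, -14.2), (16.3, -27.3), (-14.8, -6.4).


Cross products: AB x AP = -76.22, BC x BP = -115.18, CA x CP = -4.92
All same sign? yes

Yes, inside


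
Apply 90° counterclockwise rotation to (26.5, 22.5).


90° CCW: (x,y) -> (-y, x)
(26.5,22.5) -> (-22.5, 26.5)

(-22.5, 26.5)


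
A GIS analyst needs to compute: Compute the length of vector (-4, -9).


|u| = sqrt((-4)^2 + (-9)^2) = sqrt(97) = 9.8489

9.8489


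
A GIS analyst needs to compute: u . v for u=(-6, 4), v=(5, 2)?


u . v = u_x*v_x + u_y*v_y = (-6)*5 + 4*2
= (-30) + 8 = -22

-22


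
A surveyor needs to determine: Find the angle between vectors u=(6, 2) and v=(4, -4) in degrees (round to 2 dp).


u.v = 16, |u| = sqrt(40) = 6.3246, |v| = sqrt(32) = 5.6569
cos(theta) = u.v/(|u||v|) = 16/sqrt(1280) = 0.447214
theta = acos(0.447214) = 63.43 degrees

63.43 degrees


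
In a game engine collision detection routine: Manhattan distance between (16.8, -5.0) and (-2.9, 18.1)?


|16.8-(-2.9)| + |(-5)-18.1| = 19.7 + 23.1 = 42.8

42.8


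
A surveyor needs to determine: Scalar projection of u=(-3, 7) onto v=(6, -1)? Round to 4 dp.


u.v = -25, |v| = sqrt(37) = 6.0828
Scalar projection = u.v / |v| = -25 / sqrt(37) = -4.11

-4.11


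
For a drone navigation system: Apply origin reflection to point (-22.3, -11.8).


Reflection over origin: (x,y) -> (-x,-y)
(-22.3, -11.8) -> (22.3, 11.8)

(22.3, 11.8)


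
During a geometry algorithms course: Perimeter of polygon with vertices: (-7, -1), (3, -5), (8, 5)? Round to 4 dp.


Sides: (-7, -1)->(3, -5): sqrt(116) = 10.77033, (3, -5)->(8, 5): sqrt(125) = 11.18034, (8, 5)->(-7, -1): sqrt(261) = 16.155494
Sum = 38.106164
Perimeter = 38.1062

38.1062


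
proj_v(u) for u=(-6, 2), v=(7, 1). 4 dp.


u.v = -40, |v| = sqrt(50) = 7.0711
Scalar projection = u.v / |v| = -40 / sqrt(50) = -5.6569

-5.6569


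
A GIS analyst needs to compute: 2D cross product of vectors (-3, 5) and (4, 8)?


u x v = u_x*v_y - u_y*v_x = (-3)*8 - 5*4
= (-24) - 20 = -44

-44


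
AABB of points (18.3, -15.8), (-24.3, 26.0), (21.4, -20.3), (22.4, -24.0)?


x range: [-24.3, 22.4]
y range: [-24, 26]
Bounding box: (-24.3,-24) to (22.4,26)

(-24.3,-24) to (22.4,26)


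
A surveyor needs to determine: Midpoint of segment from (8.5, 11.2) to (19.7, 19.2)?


M = ((8.5+19.7)/2, (11.2+19.2)/2)
= (14.1, 15.2)

(14.1, 15.2)


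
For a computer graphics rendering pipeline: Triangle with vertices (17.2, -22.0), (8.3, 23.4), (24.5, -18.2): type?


Side lengths squared: AB^2=2140.37, BC^2=1993, CA^2=67.73
Sorted: [67.73, 1993, 2140.37]
By sides: Scalene, By angles: Obtuse

Scalene, Obtuse


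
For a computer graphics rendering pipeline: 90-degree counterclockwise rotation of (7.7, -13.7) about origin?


90° CCW: (x,y) -> (-y, x)
(7.7,-13.7) -> (13.7, 7.7)

(13.7, 7.7)


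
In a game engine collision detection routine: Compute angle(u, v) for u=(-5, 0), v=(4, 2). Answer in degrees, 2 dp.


u.v = -20, |u| = sqrt(25) = 5, |v| = sqrt(20) = 4.4721
cos(theta) = u.v/(|u||v|) = -20/sqrt(500) = -0.894427
theta = acos(-0.894427) = 153.43 degrees

153.43 degrees


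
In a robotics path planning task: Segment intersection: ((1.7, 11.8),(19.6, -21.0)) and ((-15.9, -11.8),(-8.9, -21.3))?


Cross products: d1=332.4, d2=272.85, d3=-999.72, d4=-940.17
d1*d2 < 0 and d3*d4 < 0? no

No, they don't intersect


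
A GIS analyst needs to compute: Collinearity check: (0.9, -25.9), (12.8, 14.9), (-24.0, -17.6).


Cross product: (12.8-0.9)*((-17.6)-(-25.9)) - (14.9-(-25.9))*((-24)-0.9)
= 1114.69

No, not collinear


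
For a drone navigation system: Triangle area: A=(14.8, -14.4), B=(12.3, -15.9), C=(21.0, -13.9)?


Area = |x_A(y_B-y_C) + x_B(y_C-y_A) + x_C(y_A-y_B)|/2
= |(-29.6) + 6.15 + 31.5|/2
= 8.05/2 = 4.025

4.025


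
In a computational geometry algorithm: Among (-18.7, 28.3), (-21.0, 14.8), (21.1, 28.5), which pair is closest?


d(P0,P1) = 13.6945, d(P0,P2) = 39.8005, d(P1,P2) = 44.273
Closest: P0 and P1

Closest pair: (-18.7, 28.3) and (-21.0, 14.8), distance = 13.6945


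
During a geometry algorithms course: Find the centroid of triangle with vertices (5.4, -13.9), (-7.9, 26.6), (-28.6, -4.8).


Centroid = ((x_A+x_B+x_C)/3, (y_A+y_B+y_C)/3)
= ((5.4+(-7.9)+(-28.6))/3, ((-13.9)+26.6+(-4.8))/3)
= (-10.3667, 2.6333)

(-10.3667, 2.6333)


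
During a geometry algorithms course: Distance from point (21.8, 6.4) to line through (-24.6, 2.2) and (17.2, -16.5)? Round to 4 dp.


|cross product| = 1043.24
|line direction| = sqrt(2096.93) = 45.7922
Distance = 1043.24/sqrt(2096.93) = 22.782

22.782


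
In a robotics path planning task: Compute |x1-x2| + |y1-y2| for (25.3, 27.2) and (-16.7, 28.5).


|25.3-(-16.7)| + |27.2-28.5| = 42 + 1.3 = 43.3

43.3


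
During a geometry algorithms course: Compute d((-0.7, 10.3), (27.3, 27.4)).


dx=28, dy=17.1
d^2 = 28^2 + 17.1^2 = 1076.41
d = sqrt(1076.41) = 32.8087

32.8087


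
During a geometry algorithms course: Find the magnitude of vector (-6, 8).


|u| = sqrt((-6)^2 + 8^2) = sqrt(100) = 10

10


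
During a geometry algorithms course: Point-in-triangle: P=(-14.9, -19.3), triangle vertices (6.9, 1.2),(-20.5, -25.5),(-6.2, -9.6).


Cross products: AB x AP = -20.36, BC x BP = -0.38, CA x CP = -33.11
All same sign? yes

Yes, inside


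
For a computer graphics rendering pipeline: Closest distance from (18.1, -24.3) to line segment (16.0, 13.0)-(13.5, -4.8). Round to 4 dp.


Project P onto AB: t = 1 (clamped to [0,1])
Closest point on segment: (13.5, -4.8)
Distance: 20.0352

20.0352


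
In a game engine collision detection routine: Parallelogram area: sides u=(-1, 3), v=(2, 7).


|u x v| = |(-1)*7 - 3*2|
= |(-7) - 6| = 13

13


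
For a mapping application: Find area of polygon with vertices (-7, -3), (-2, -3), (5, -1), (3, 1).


Shoelace sum: ((-7)*(-3) - (-2)*(-3)) + ((-2)*(-1) - 5*(-3)) + (5*1 - 3*(-1)) + (3*(-3) - (-7)*1)
= 38
Area = |38|/2 = 19

19


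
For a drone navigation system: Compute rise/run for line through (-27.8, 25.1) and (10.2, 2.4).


slope = (y2-y1)/(x2-x1) = (2.4-25.1)/(10.2-(-27.8)) = (-22.7)/38 = -0.5974

-0.5974


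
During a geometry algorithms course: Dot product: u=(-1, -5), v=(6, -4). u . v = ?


u . v = u_x*v_x + u_y*v_y = (-1)*6 + (-5)*(-4)
= (-6) + 20 = 14

14


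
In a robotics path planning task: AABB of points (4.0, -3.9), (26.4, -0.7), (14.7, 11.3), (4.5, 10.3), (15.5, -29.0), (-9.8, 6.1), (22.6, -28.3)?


x range: [-9.8, 26.4]
y range: [-29, 11.3]
Bounding box: (-9.8,-29) to (26.4,11.3)

(-9.8,-29) to (26.4,11.3)


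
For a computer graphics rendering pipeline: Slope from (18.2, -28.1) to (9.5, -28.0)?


slope = (y2-y1)/(x2-x1) = ((-28)-(-28.1))/(9.5-18.2) = 0.1/(-8.7) = -0.0115

-0.0115


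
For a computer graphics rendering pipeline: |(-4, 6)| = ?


|u| = sqrt((-4)^2 + 6^2) = sqrt(52) = 7.2111

7.2111


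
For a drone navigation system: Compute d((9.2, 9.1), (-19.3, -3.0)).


dx=-28.5, dy=-12.1
d^2 = (-28.5)^2 + (-12.1)^2 = 958.66
d = sqrt(958.66) = 30.9622

30.9622


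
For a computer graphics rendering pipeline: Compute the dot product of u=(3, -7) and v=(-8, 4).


u . v = u_x*v_x + u_y*v_y = 3*(-8) + (-7)*4
= (-24) + (-28) = -52

-52


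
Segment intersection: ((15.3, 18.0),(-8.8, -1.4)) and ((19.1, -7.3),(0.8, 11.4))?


Cross products: d1=-391.93, d2=413.76, d3=683.45, d4=-122.24
d1*d2 < 0 and d3*d4 < 0? yes

Yes, they intersect


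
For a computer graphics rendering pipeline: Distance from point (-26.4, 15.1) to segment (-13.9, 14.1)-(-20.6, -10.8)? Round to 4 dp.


Project P onto AB: t = 0.0885 (clamped to [0,1])
Closest point on segment: (-14.493, 11.8961)
Distance: 12.3305

12.3305


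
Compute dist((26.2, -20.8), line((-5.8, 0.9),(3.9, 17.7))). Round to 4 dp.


|cross product| = 748.09
|line direction| = sqrt(376.33) = 19.3992
Distance = 748.09/sqrt(376.33) = 38.5629

38.5629


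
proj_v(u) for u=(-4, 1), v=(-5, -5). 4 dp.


u.v = 15, |v| = sqrt(50) = 7.0711
Scalar projection = u.v / |v| = 15 / sqrt(50) = 2.1213

2.1213


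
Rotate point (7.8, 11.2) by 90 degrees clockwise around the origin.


90° CW: (x,y) -> (y, -x)
(7.8,11.2) -> (11.2, -7.8)

(11.2, -7.8)


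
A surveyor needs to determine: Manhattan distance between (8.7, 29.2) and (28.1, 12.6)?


|8.7-28.1| + |29.2-12.6| = 19.4 + 16.6 = 36

36


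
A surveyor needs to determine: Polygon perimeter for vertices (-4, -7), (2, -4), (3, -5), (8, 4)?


Sides: (-4, -7)->(2, -4): sqrt(45) = 6.708204, (2, -4)->(3, -5): sqrt(2) = 1.414214, (3, -5)->(8, 4): sqrt(106) = 10.29563, (8, 4)->(-4, -7): sqrt(265) = 16.278821
Sum = 34.696869
Perimeter = 34.6969

34.6969


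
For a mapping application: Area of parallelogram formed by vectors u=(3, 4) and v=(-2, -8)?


|u x v| = |3*(-8) - 4*(-2)|
= |(-24) - (-8)| = 16

16


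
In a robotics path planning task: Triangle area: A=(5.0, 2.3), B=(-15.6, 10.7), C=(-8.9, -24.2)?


Area = |x_A(y_B-y_C) + x_B(y_C-y_A) + x_C(y_A-y_B)|/2
= |174.5 + 413.4 + 74.76|/2
= 662.66/2 = 331.33

331.33


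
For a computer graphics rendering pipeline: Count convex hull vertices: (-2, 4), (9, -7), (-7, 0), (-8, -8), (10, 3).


Convex hull vertices (CCW): (-8, -8), (9, -7), (10, 3), (-2, 4), (-7, 0)
Count = 5

5


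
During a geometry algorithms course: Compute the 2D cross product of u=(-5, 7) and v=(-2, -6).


u x v = u_x*v_y - u_y*v_x = (-5)*(-6) - 7*(-2)
= 30 - (-14) = 44

44


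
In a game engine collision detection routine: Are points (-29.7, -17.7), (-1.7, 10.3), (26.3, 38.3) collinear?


Cross product: ((-1.7)-(-29.7))*(38.3-(-17.7)) - (10.3-(-17.7))*(26.3-(-29.7))
= 0

Yes, collinear


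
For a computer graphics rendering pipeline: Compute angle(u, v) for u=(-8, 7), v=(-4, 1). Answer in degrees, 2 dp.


u.v = 39, |u| = sqrt(113) = 10.6301, |v| = sqrt(17) = 4.1231
cos(theta) = u.v/(|u||v|) = 39/sqrt(1921) = 0.889817
theta = acos(0.889817) = 27.15 degrees

27.15 degrees


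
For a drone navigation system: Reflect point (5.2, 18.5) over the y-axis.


Reflection over y-axis: (x,y) -> (-x,y)
(5.2, 18.5) -> (-5.2, 18.5)

(-5.2, 18.5)
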